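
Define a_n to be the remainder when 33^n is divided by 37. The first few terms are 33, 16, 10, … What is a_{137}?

Listing terms: a_1 = 33; a_2 = 16; a_3 = 10; a_4 = 34; a_5 = 12; a_6 = 26; a_7 = 7; a_8 = 9; a_9 = 1; a_{10} = 33.
The sequence repeats with period 9.
So a_{137} = a_{1 + ((137-1) mod 9)} = a_2 = 16.

16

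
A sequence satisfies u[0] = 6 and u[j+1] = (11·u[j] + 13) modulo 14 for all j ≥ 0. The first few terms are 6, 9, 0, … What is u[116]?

0

We have u[0] = 6, u[1] = 9, u[2] = 0, u[3] = 13, u[4] = 2, u[5] = 7, u[6] = 6.
The sequence repeats with period 6.
(116 - 0) mod 6 = 2, so u[116] = u[2] = 0.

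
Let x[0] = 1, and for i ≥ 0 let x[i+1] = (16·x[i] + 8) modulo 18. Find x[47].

We have x[0] = 1; x[1] = 6; x[2] = 14; x[3] = 16; x[4] = 12; x[5] = 2; x[6] = 4; x[7] = 0; x[8] = 8; x[9] = 10; x[10] = 6.
Since x[10] = x[1] = 6, the sequence is eventually periodic: after a pre-period of length 1 it cycles with period 9.
For i ≥ 1, x[i] depends only on (i - 1) mod 9. (47 - 1) mod 9 = 1, so x[47] = x[2] = 14.

14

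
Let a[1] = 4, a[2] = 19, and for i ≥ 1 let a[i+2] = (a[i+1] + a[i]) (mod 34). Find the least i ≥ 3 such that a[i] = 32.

We have a[1] = 4,  a[2] = 19,  a[3] = 23,  a[4] = 8,  a[5] = 31,  a[6] = 5,  a[7] = 2,  a[8] = 7,  a[9] = 9,  a[10] = 16,  a[11] = 25,  a[12] = 7,  a[13] = 32,  a[14] = 5,  a[15] = 3,  a[16] = 8,  a[17] = 11,  a[18] = 19,  a[19] = 30,  a[20] = 15,  a[21] = 11,  a[22] = 26,  a[23] = 3,  a[24] = 29,  a[25] = 32,  a[26] = 27,  a[27] = 25,  a[28] = 18,  a[29] = 9,  a[30] = 27,  a[31] = 2,  a[32] = 29,  a[33] = 31,  a[34] = 26,  a[35] = 23,  a[36] = 15,  a[37] = 4,  a[38] = 19.
The sequence repeats with period 36.
The value 32 first appears (with i ≥ 3) at a[13].

13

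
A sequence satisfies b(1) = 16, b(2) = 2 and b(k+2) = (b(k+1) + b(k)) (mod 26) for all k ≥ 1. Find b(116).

20

Computing terms: b(1) = 16; b(2) = 2; b(3) = 18; b(4) = 20; b(5) = 12; b(6) = 6; b(7) = 18; b(8) = 24; b(9) = 16; b(10) = 14; b(11) = 4; b(12) = 18; b(13) = 22; b(14) = 14; b(15) = 10; b(16) = 24; b(17) = 8; b(18) = 6; b(19) = 14; b(20) = 20; b(21) = 8; b(22) = 2; b(23) = 10; b(24) = 12; b(25) = 22; b(26) = 8; b(27) = 4; b(28) = 12; b(29) = 16; b(30) = 2.
The sequence repeats with period 28.
So b(116) = b(1 + ((116-1) mod 28)) = b(4) = 20.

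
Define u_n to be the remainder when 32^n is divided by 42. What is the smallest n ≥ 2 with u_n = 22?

6

u_1 = 32, u_2 = 16, u_3 = 8, u_4 = 4, u_5 = 2, u_6 = 22, u_7 = 32.
Since u_7 = u_1 = 32, the sequence is periodic with period 6.
The value 22 first appears (with n ≥ 2) at u_6.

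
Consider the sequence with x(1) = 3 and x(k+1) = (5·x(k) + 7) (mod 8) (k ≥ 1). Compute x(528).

4

x(1) = 3, x(2) = 6, x(3) = 5, x(4) = 0, x(5) = 7, x(6) = 2, x(7) = 1, x(8) = 4, x(9) = 3.
The sequence repeats with period 8.
(528 - 1) mod 8 = 7, so x(528) = x(8) = 4.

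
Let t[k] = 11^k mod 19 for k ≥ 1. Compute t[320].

Computing terms: t[1] = 11; t[2] = 7; t[3] = 1; t[4] = 11.
The sequence repeats with period 3.
(320 - 1) mod 3 = 1, so t[320] = t[2] = 7.

7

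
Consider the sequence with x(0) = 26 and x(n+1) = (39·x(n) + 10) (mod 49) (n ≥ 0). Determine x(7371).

We have x(0) = 26,  x(1) = 44,  x(2) = 11,  x(3) = 47,  x(4) = 30,  x(5) = 4,  x(6) = 19,  x(7) = 16,  x(8) = 46,  x(9) = 40,  x(10) = 2,  x(11) = 39,  x(12) = 12,  x(13) = 37,  x(14) = 32,  x(15) = 33,  x(16) = 23,  x(17) = 25,  x(18) = 5,  x(19) = 9,  x(20) = 18,  x(21) = 26.
Since x(21) = x(0) = 26, the sequence is periodic with period 21.
So x(7371) = x(0 + ((7371-0) mod 21)) = x(0) = 26.

26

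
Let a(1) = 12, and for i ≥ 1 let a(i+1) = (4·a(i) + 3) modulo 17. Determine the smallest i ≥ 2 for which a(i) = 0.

2

a(1) = 12,  a(2) = 0,  a(3) = 3,  a(4) = 15,  a(5) = 12.
Since a(5) = a(1) = 12, the sequence is periodic with period 4.
The value 0 first appears (with i ≥ 2) at a(2).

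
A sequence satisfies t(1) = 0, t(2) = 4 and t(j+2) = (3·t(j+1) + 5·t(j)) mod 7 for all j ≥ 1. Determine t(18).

5

Listing terms: t(1) = 0; t(2) = 4; t(3) = 5; t(4) = 0; t(5) = 4.
Since (t(4), t(5)) = (t(1), t(2)) = (0, 4) (two consecutive terms determine the rest), the sequence is periodic with period 3.
So t(18) = t(1 + ((18-1) mod 3)) = t(3) = 5.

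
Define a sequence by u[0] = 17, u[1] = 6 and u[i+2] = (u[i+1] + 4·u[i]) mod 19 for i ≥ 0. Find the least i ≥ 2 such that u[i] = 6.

6

We have u[0] = 17, u[1] = 6, u[2] = 17, u[3] = 3, u[4] = 14, u[5] = 7, u[6] = 6, u[7] = 15, u[8] = 1, u[9] = 4, u[10] = 8, u[11] = 5, u[12] = 18, u[13] = 0, u[14] = 15, u[15] = 15, u[16] = 18, u[17] = 2, u[18] = 17, u[19] = 6.
The sequence repeats with period 18.
The value 6 first appears (with i ≥ 2) at u[6].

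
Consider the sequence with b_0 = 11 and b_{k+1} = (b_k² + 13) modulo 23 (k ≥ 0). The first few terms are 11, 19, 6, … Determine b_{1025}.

Computing terms: b_0 = 11, b_1 = 19, b_2 = 6, b_3 = 3, b_4 = 22, b_5 = 14, b_6 = 2, b_7 = 17, b_8 = 3.
Since b_8 = b_3 = 3, the sequence is eventually periodic: after a pre-period of length 3 it cycles with period 5.
For k ≥ 3, b_k depends only on (k - 3) mod 5. (1025 - 3) mod 5 = 2, so b_{1025} = b_5 = 14.

14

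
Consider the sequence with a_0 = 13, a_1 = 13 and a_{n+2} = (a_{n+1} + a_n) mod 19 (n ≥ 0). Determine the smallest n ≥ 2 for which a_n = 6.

15

We have a_0 = 13; a_1 = 13; a_2 = 7; a_3 = 1; a_4 = 8; a_5 = 9; a_6 = 17; a_7 = 7; a_8 = 5; a_9 = 12; a_{10} = 17; a_{11} = 10; a_{12} = 8; a_{13} = 18; a_{14} = 7; a_{15} = 6; a_{16} = 13; a_{17} = 0; a_{18} = 13; a_{19} = 13.
Since (a_{18}, a_{19}) = (a_0, a_1) = (13, 13) (two consecutive terms determine the rest), the sequence is periodic with period 18.
The value 6 first appears (with n ≥ 2) at a_{15}.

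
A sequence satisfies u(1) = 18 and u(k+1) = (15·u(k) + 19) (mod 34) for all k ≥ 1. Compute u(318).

7

Computing terms: u(1) = 18, u(2) = 17, u(3) = 2, u(4) = 15, u(5) = 6, u(6) = 7, u(7) = 22, u(8) = 9, u(9) = 18.
The sequence repeats with period 8.
(318 - 1) mod 8 = 5, so u(318) = u(6) = 7.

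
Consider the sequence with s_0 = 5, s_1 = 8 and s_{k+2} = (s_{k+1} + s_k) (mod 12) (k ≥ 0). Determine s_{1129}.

Computing terms: s_0 = 5,  s_1 = 8,  s_2 = 1,  s_3 = 9,  s_4 = 10,  s_5 = 7,  s_6 = 5,  s_7 = 0,  s_8 = 5,  s_9 = 5,  s_{10} = 10,  s_{11} = 3,  s_{12} = 1,  s_{13} = 4,  s_{14} = 5,  s_{15} = 9,  s_{16} = 2,  s_{17} = 11,  s_{18} = 1,  s_{19} = 0,  s_{20} = 1,  s_{21} = 1,  s_{22} = 2,  s_{23} = 3,  s_{24} = 5,  s_{25} = 8.
Since (s_{24}, s_{25}) = (s_0, s_1) = (5, 8) (two consecutive terms determine the rest), the sequence is periodic with period 24.
(1129 - 0) mod 24 = 1, so s_{1129} = s_1 = 8.

8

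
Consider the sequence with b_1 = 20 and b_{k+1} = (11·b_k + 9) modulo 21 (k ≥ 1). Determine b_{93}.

We have b_1 = 20, b_2 = 19, b_3 = 8, b_4 = 13, b_5 = 5, b_6 = 1, b_7 = 20.
The sequence repeats with period 6.
So b_{93} = b_{1 + ((93-1) mod 6)} = b_3 = 8.

8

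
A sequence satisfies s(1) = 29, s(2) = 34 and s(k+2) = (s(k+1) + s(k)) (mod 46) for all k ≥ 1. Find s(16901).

22

We have s(1) = 29, s(2) = 34, s(3) = 17, s(4) = 5, s(5) = 22, s(6) = 27, s(7) = 3, s(8) = 30, s(9) = 33, s(10) = 17, s(11) = 4, s(12) = 21, s(13) = 25, s(14) = 0, s(15) = 25, s(16) = 25, s(17) = 4, s(18) = 29, s(19) = 33, s(20) = 16, s(21) = 3, s(22) = 19, s(23) = 22, s(24) = 41, s(25) = 17, s(26) = 12, s(27) = 29, s(28) = 41, s(29) = 24, s(30) = 19, s(31) = 43, s(32) = 16, s(33) = 13, s(34) = 29, s(35) = 42, s(36) = 25, s(37) = 21, s(38) = 0, s(39) = 21, s(40) = 21, s(41) = 42, s(42) = 17, s(43) = 13, s(44) = 30, s(45) = 43, s(46) = 27, s(47) = 24, s(48) = 5, s(49) = 29, s(50) = 34.
Since (s(49), s(50)) = (s(1), s(2)) = (29, 34) (two consecutive terms determine the rest), the sequence is periodic with period 48.
So s(16901) = s(1 + ((16901-1) mod 48)) = s(5) = 22.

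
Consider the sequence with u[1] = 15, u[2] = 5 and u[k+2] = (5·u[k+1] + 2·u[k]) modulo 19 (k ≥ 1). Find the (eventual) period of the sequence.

45

u[1] = 15, u[2] = 5, u[3] = 17, u[4] = 0, u[5] = 15, u[6] = 18, u[7] = 6, u[8] = 9, u[9] = 0, u[10] = 18, u[11] = 14, u[12] = 11, u[13] = 7, u[14] = 0, u[15] = 14, u[16] = 13, u[17] = 17, u[18] = 16, u[19] = 0, u[20] = 13, u[21] = 8, u[22] = 9, u[23] = 4, u[24] = 0, u[25] = 8, u[26] = 2, u[27] = 7, u[28] = 1, u[29] = 0, u[30] = 2, u[31] = 10, u[32] = 16, u[33] = 5, u[34] = 0, u[35] = 10, u[36] = 12, u[37] = 4, u[38] = 6, u[39] = 0, u[40] = 12, u[41] = 3, u[42] = 1, u[43] = 11, u[44] = 0, u[45] = 3, u[46] = 15, u[47] = 5.
Since (u[46], u[47]) = (u[1], u[2]) = (15, 5) (two consecutive terms determine the rest), the sequence is periodic with period 45.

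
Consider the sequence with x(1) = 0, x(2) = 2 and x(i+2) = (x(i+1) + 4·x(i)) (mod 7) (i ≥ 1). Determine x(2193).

We have x(1) = 0; x(2) = 2; x(3) = 2; x(4) = 3; x(5) = 4; x(6) = 2; x(7) = 4; x(8) = 5; x(9) = 0; x(10) = 6; x(11) = 6; x(12) = 2; x(13) = 5; x(14) = 6; x(15) = 5; x(16) = 1; x(17) = 0; x(18) = 4; x(19) = 4; x(20) = 6; x(21) = 1; x(22) = 4; x(23) = 1; x(24) = 3; x(25) = 0; x(26) = 5; x(27) = 5; x(28) = 4; x(29) = 3; x(30) = 5; x(31) = 3; x(32) = 2; x(33) = 0; x(34) = 1; x(35) = 1; x(36) = 5; x(37) = 2; x(38) = 1; x(39) = 2; x(40) = 6; x(41) = 0; x(42) = 3; x(43) = 3; x(44) = 1; x(45) = 6; x(46) = 3; x(47) = 6; x(48) = 4; x(49) = 0; x(50) = 2.
The sequence repeats with period 48.
So x(2193) = x(1 + ((2193-1) mod 48)) = x(33) = 0.

0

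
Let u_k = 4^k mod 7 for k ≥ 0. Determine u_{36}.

1

Listing terms: u_0 = 1; u_1 = 4; u_2 = 2; u_3 = 1.
Since u_3 = u_0 = 1, the sequence is periodic with period 3.
So u_{36} = u_{0 + ((36-0) mod 3)} = u_0 = 1.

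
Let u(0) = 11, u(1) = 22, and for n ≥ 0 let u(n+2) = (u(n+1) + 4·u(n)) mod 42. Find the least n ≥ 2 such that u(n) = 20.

23

Listing terms: u(0) = 11; u(1) = 22; u(2) = 24; u(3) = 28; u(4) = 40; u(5) = 26; u(6) = 18; u(7) = 38; u(8) = 26; u(9) = 10; u(10) = 30; u(11) = 28; u(12) = 22; u(13) = 8; u(14) = 12; u(15) = 2; u(16) = 8; u(17) = 16; u(18) = 6; u(19) = 28; u(20) = 10; u(21) = 38; u(22) = 36; u(23) = 20; u(24) = 38; u(25) = 34; u(26) = 18; u(27) = 28; u(28) = 16; u(29) = 2; u(30) = 24; u(31) = 32; u(32) = 2; u(33) = 4; u(34) = 12; u(35) = 28; u(36) = 34; u(37) = 20; u(38) = 30; u(39) = 26; u(40) = 20; u(41) = 40; u(42) = 36; u(43) = 28; u(44) = 4; u(45) = 32; u(46) = 6; u(47) = 8; u(48) = 32; u(49) = 22; u(50) = 24.
Since (u(49), u(50)) = (u(1), u(2)) = (22, 24) (two consecutive terms determine the rest), the sequence is eventually periodic: after a pre-period of length 1 it cycles with period 48.
The value 20 first appears (with n ≥ 2) at u(23).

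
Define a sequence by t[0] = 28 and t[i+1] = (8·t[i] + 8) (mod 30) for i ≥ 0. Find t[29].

22

We have t[0] = 28; t[1] = 22; t[2] = 4; t[3] = 10; t[4] = 28.
The sequence repeats with period 4.
(29 - 0) mod 4 = 1, so t[29] = t[1] = 22.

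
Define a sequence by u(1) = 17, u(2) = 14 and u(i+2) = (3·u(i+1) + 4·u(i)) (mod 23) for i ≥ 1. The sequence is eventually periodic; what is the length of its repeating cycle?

Listing terms: u(1) = 17,  u(2) = 14,  u(3) = 18,  u(4) = 18,  u(5) = 11,  u(6) = 13,  u(7) = 14,  u(8) = 2,  u(9) = 16,  u(10) = 10,  u(11) = 2,  u(12) = 0,  u(13) = 8,  u(14) = 1,  u(15) = 12,  u(16) = 17,  u(17) = 7,  u(18) = 20,  u(19) = 19,  u(20) = 22,  u(21) = 4,  u(22) = 8,  u(23) = 17,  u(24) = 14.
The sequence repeats with period 22.

22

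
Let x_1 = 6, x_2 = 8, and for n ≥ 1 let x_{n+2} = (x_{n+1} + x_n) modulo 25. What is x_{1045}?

Computing terms: x_1 = 6; x_2 = 8; x_3 = 14; x_4 = 22; x_5 = 11; x_6 = 8; x_7 = 19; x_8 = 2; x_9 = 21; x_{10} = 23; x_{11} = 19; x_{12} = 17; x_{13} = 11; x_{14} = 3; x_{15} = 14; x_{16} = 17; x_{17} = 6; x_{18} = 23; x_{19} = 4; x_{20} = 2; x_{21} = 6; x_{22} = 8.
The sequence repeats with period 20.
So x_{1045} = x_{1 + ((1045-1) mod 20)} = x_5 = 11.

11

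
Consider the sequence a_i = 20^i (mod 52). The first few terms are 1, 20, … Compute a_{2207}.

We have a_0 = 1; a_1 = 20; a_2 = 36; a_3 = 44; a_4 = 48; a_5 = 24; a_6 = 12; a_7 = 32; a_8 = 16; a_9 = 8; a_{10} = 4; a_{11} = 28; a_{12} = 40; a_{13} = 20.
Since a_{13} = a_1 = 20, the sequence is eventually periodic: after a pre-period of length 1 it cycles with period 12.
For i ≥ 1, a_i depends only on (i - 1) mod 12. (2207 - 1) mod 12 = 10, so a_{2207} = a_{11} = 28.

28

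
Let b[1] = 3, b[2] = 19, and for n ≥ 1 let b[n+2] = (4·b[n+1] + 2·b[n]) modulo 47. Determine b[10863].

37

b[1] = 3, b[2] = 19, b[3] = 35, b[4] = 37, b[5] = 30, b[6] = 6, b[7] = 37, b[8] = 19, b[9] = 9, b[10] = 27, b[11] = 32, b[12] = 41, b[13] = 40, b[14] = 7, b[15] = 14, b[16] = 23, b[17] = 26, b[18] = 9, b[19] = 41, b[20] = 41, b[21] = 11, b[22] = 32, b[23] = 9, b[24] = 6, b[25] = 42, b[26] = 39, b[27] = 5, b[28] = 4, b[29] = 26, b[30] = 18, b[31] = 30, b[32] = 15, b[33] = 26, b[34] = 40, b[35] = 24, b[36] = 35, b[37] = 0, b[38] = 23, b[39] = 45, b[40] = 38, b[41] = 7, b[42] = 10, b[43] = 7, b[44] = 1, b[45] = 18, b[46] = 27, b[47] = 3, b[48] = 19.
Since (b[47], b[48]) = (b[1], b[2]) = (3, 19) (two consecutive terms determine the rest), the sequence is periodic with period 46.
So b[10863] = b[1 + ((10863-1) mod 46)] = b[7] = 37.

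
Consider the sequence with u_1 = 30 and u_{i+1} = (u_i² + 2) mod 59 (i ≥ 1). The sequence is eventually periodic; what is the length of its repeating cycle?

Listing terms: u_1 = 30, u_2 = 17, u_3 = 55, u_4 = 18, u_5 = 31, u_6 = 19, u_7 = 9, u_8 = 24, u_9 = 47, u_{10} = 28, u_{11} = 19.
Since u_{11} = u_6 = 19, the sequence is eventually periodic: after a pre-period of length 5 it cycles with period 5.

5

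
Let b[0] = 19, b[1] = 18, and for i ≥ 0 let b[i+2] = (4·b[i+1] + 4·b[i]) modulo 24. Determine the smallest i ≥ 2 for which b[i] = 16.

Listing terms: b[0] = 19; b[1] = 18; b[2] = 4; b[3] = 16; b[4] = 8; b[5] = 0; b[6] = 8; b[7] = 8; b[8] = 16; b[9] = 0; b[10] = 16; b[11] = 16; b[12] = 8.
Since (b[11], b[12]) = (b[3], b[4]) = (16, 8) (two consecutive terms determine the rest), the sequence is eventually periodic: after a pre-period of length 3 it cycles with period 8.
The value 16 first appears (with i ≥ 2) at b[3].

3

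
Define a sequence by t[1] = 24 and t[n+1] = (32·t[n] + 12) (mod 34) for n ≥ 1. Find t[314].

32

t[1] = 24,  t[2] = 32,  t[3] = 16,  t[4] = 14,  t[5] = 18,  t[6] = 10,  t[7] = 26,  t[8] = 28,  t[9] = 24.
The sequence repeats with period 8.
So t[314] = t[1 + ((314-1) mod 8)] = t[2] = 32.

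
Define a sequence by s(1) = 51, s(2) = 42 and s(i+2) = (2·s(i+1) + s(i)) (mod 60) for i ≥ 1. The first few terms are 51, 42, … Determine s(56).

48

Listing terms: s(1) = 51; s(2) = 42; s(3) = 15; s(4) = 12; s(5) = 39; s(6) = 30; s(7) = 39; s(8) = 48; s(9) = 15; s(10) = 18; s(11) = 51; s(12) = 0; s(13) = 51; s(14) = 42.
The sequence repeats with period 12.
So s(56) = s(1 + ((56-1) mod 12)) = s(8) = 48.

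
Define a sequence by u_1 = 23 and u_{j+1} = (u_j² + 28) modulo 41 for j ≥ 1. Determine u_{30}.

5

u_1 = 23, u_2 = 24, u_3 = 30, u_4 = 26, u_5 = 7, u_6 = 36, u_7 = 12, u_8 = 8, u_9 = 10, u_{10} = 5, u_{11} = 12.
Since u_{11} = u_7 = 12, the sequence is eventually periodic: after a pre-period of length 6 it cycles with period 4.
For j ≥ 7, u_j depends only on (j - 7) mod 4. (30 - 7) mod 4 = 3, so u_{30} = u_{10} = 5.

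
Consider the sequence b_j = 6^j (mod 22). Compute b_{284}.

20

Listing terms: b_1 = 6, b_2 = 14, b_3 = 18, b_4 = 20, b_5 = 10, b_6 = 16, b_7 = 8, b_8 = 4, b_9 = 2, b_{10} = 12, b_{11} = 6.
Since b_{11} = b_1 = 6, the sequence is periodic with period 10.
(284 - 1) mod 10 = 3, so b_{284} = b_4 = 20.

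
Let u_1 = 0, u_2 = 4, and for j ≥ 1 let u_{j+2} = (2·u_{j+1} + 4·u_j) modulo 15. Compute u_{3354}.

Listing terms: u_1 = 0, u_2 = 4, u_3 = 8, u_4 = 2, u_5 = 6, u_6 = 5, u_7 = 4, u_8 = 13, u_9 = 12, u_{10} = 1, u_{11} = 5, u_{12} = 14, u_{13} = 3, u_{14} = 2, u_{15} = 1, u_{16} = 10, u_{17} = 9, u_{18} = 13, u_{19} = 2, u_{20} = 11, u_{21} = 0, u_{22} = 14, u_{23} = 13, u_{24} = 7, u_{25} = 6, u_{26} = 10, u_{27} = 14, u_{28} = 8, u_{29} = 12, u_{30} = 11, u_{31} = 10, u_{32} = 4, u_{33} = 3, u_{34} = 7, u_{35} = 11, u_{36} = 5, u_{37} = 9, u_{38} = 8, u_{39} = 7, u_{40} = 1, u_{41} = 0, u_{42} = 4.
The sequence repeats with period 40.
(3354 - 1) mod 40 = 33, so u_{3354} = u_{34} = 7.

7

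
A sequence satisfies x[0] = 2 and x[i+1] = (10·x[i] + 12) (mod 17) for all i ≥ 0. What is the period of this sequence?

Computing terms: x[0] = 2, x[1] = 15, x[2] = 9, x[3] = 0, x[4] = 12, x[5] = 13, x[6] = 6, x[7] = 4, x[8] = 1, x[9] = 5, x[10] = 11, x[11] = 3, x[12] = 8, x[13] = 7, x[14] = 14, x[15] = 16, x[16] = 2.
The sequence repeats with period 16.

16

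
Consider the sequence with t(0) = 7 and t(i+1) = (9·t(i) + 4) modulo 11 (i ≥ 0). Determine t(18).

Computing terms: t(0) = 7,  t(1) = 1,  t(2) = 2,  t(3) = 0,  t(4) = 4,  t(5) = 7.
Since t(5) = t(0) = 7, the sequence is periodic with period 5.
(18 - 0) mod 5 = 3, so t(18) = t(3) = 0.

0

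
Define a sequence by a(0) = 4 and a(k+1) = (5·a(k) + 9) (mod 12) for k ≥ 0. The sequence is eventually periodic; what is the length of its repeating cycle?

4

a(0) = 4; a(1) = 5; a(2) = 10; a(3) = 11; a(4) = 4.
Since a(4) = a(0) = 4, the sequence is periodic with period 4.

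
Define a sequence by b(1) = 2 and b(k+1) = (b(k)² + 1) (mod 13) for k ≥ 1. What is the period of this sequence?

b(1) = 2, b(2) = 5, b(3) = 0, b(4) = 1, b(5) = 2.
The sequence repeats with period 4.

4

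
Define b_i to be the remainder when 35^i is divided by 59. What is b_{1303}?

21

b_0 = 1; b_1 = 35; b_2 = 45; b_3 = 41; b_4 = 19; b_5 = 16; b_6 = 29; b_7 = 12; b_8 = 7; b_9 = 9; b_{10} = 20; b_{11} = 51; b_{12} = 15; b_{13} = 53; b_{14} = 26; b_{15} = 25; b_{16} = 49; b_{17} = 4; b_{18} = 22; b_{19} = 3; b_{20} = 46; b_{21} = 17; b_{22} = 5; b_{23} = 57; b_{24} = 48; b_{25} = 28; b_{26} = 36; b_{27} = 21; b_{28} = 27; b_{29} = 1.
The sequence repeats with period 29.
So b_{1303} = b_{0 + ((1303-0) mod 29)} = b_{27} = 21.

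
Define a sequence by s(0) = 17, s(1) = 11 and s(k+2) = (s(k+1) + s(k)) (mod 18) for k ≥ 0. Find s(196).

13

s(0) = 17, s(1) = 11, s(2) = 10, s(3) = 3, s(4) = 13, s(5) = 16, s(6) = 11, s(7) = 9, s(8) = 2, s(9) = 11, s(10) = 13, s(11) = 6, s(12) = 1, s(13) = 7, s(14) = 8, s(15) = 15, s(16) = 5, s(17) = 2, s(18) = 7, s(19) = 9, s(20) = 16, s(21) = 7, s(22) = 5, s(23) = 12, s(24) = 17, s(25) = 11.
Since (s(24), s(25)) = (s(0), s(1)) = (17, 11) (two consecutive terms determine the rest), the sequence is periodic with period 24.
So s(196) = s(0 + ((196-0) mod 24)) = s(4) = 13.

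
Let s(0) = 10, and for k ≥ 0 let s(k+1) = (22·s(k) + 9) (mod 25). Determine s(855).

23

Listing terms: s(0) = 10; s(1) = 4; s(2) = 22; s(3) = 18; s(4) = 5; s(5) = 19; s(6) = 2; s(7) = 3; s(8) = 0; s(9) = 9; s(10) = 7; s(11) = 13; s(12) = 20; s(13) = 24; s(14) = 12; s(15) = 23; s(16) = 15; s(17) = 14; s(18) = 17; s(19) = 8; s(20) = 10.
Since s(20) = s(0) = 10, the sequence is periodic with period 20.
So s(855) = s(0 + ((855-0) mod 20)) = s(15) = 23.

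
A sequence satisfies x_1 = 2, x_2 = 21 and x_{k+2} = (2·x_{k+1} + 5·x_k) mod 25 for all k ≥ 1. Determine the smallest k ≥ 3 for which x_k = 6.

x_1 = 2,  x_2 = 21,  x_3 = 2,  x_4 = 9,  x_5 = 3,  x_6 = 1,  x_7 = 17,  x_8 = 14,  x_9 = 13,  x_{10} = 21,  x_{11} = 7,  x_{12} = 19,  x_{13} = 23,  x_{14} = 16,  x_{15} = 22,  x_{16} = 24,  x_{17} = 8,  x_{18} = 11,  x_{19} = 12,  x_{20} = 4,  x_{21} = 18,  x_{22} = 6,  x_{23} = 2,  x_{24} = 9.
Since (x_{23}, x_{24}) = (x_3, x_4) = (2, 9) (two consecutive terms determine the rest), the sequence is eventually periodic: after a pre-period of length 2 it cycles with period 20.
The value 6 first appears (with k ≥ 3) at x_{22}.

22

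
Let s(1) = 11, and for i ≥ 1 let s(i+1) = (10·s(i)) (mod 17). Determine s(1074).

8

s(1) = 11; s(2) = 8; s(3) = 12; s(4) = 1; s(5) = 10; s(6) = 15; s(7) = 14; s(8) = 4; s(9) = 6; s(10) = 9; s(11) = 5; s(12) = 16; s(13) = 7; s(14) = 2; s(15) = 3; s(16) = 13; s(17) = 11.
The sequence repeats with period 16.
(1074 - 1) mod 16 = 1, so s(1074) = s(2) = 8.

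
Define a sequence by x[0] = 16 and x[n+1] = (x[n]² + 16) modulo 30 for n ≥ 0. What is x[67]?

2

Listing terms: x[0] = 16; x[1] = 2; x[2] = 20; x[3] = 26; x[4] = 2.
Since x[4] = x[1] = 2, the sequence is eventually periodic: after a pre-period of length 1 it cycles with period 3.
For n ≥ 1, x[n] depends only on (n - 1) mod 3. (67 - 1) mod 3 = 0, so x[67] = x[1] = 2.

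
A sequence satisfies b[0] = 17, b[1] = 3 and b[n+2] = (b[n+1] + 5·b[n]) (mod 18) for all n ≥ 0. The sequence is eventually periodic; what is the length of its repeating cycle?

b[0] = 17, b[1] = 3, b[2] = 16, b[3] = 13, b[4] = 3, b[5] = 14, b[6] = 11, b[7] = 9, b[8] = 10, b[9] = 1, b[10] = 15, b[11] = 2, b[12] = 5, b[13] = 15, b[14] = 4, b[15] = 7, b[16] = 9, b[17] = 8, b[18] = 17, b[19] = 3.
Since (b[18], b[19]) = (b[0], b[1]) = (17, 3) (two consecutive terms determine the rest), the sequence is periodic with period 18.

18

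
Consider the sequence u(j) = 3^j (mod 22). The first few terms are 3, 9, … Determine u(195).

We have u(1) = 3; u(2) = 9; u(3) = 5; u(4) = 15; u(5) = 1; u(6) = 3.
Since u(6) = u(1) = 3, the sequence is periodic with period 5.
So u(195) = u(1 + ((195-1) mod 5)) = u(5) = 1.

1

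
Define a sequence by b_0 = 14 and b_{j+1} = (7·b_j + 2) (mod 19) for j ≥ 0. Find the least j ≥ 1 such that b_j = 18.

2

Computing terms: b_0 = 14,  b_1 = 5,  b_2 = 18,  b_3 = 14.
Since b_3 = b_0 = 14, the sequence is periodic with period 3.
The value 18 first appears (with j ≥ 1) at b_2.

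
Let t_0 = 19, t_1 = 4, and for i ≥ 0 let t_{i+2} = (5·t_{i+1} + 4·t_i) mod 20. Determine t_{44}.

4

We have t_0 = 19, t_1 = 4, t_2 = 16, t_3 = 16, t_4 = 4, t_5 = 4, t_6 = 16.
Since (t_5, t_6) = (t_1, t_2) = (4, 16) (two consecutive terms determine the rest), the sequence is eventually periodic: after a pre-period of length 1 it cycles with period 4.
For i ≥ 1, t_i depends only on (i - 1) mod 4. (44 - 1) mod 4 = 3, so t_{44} = t_4 = 4.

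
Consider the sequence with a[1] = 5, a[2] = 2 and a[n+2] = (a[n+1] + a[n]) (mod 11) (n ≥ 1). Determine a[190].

We have a[1] = 5,  a[2] = 2,  a[3] = 7,  a[4] = 9,  a[5] = 5,  a[6] = 3,  a[7] = 8,  a[8] = 0,  a[9] = 8,  a[10] = 8,  a[11] = 5,  a[12] = 2.
Since (a[11], a[12]) = (a[1], a[2]) = (5, 2) (two consecutive terms determine the rest), the sequence is periodic with period 10.
So a[190] = a[1 + ((190-1) mod 10)] = a[10] = 8.

8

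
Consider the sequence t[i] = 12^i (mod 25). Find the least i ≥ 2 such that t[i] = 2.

t[1] = 12, t[2] = 19, t[3] = 3, t[4] = 11, t[5] = 7, t[6] = 9, t[7] = 8, t[8] = 21, t[9] = 2, t[10] = 24, t[11] = 13, t[12] = 6, t[13] = 22, t[14] = 14, t[15] = 18, t[16] = 16, t[17] = 17, t[18] = 4, t[19] = 23, t[20] = 1, t[21] = 12.
The sequence repeats with period 20.
The value 2 first appears (with i ≥ 2) at t[9].

9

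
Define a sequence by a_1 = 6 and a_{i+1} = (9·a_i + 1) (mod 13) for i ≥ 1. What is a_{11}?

a_1 = 6; a_2 = 3; a_3 = 2; a_4 = 6.
The sequence repeats with period 3.
So a_{11} = a_{1 + ((11-1) mod 3)} = a_2 = 3.

3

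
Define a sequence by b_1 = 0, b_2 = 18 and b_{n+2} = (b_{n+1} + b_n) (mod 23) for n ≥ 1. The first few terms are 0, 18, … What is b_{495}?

b_1 = 0,  b_2 = 18,  b_3 = 18,  b_4 = 13,  b_5 = 8,  b_6 = 21,  b_7 = 6,  b_8 = 4,  b_9 = 10,  b_{10} = 14,  b_{11} = 1,  b_{12} = 15,  b_{13} = 16,  b_{14} = 8,  b_{15} = 1,  b_{16} = 9,  b_{17} = 10,  b_{18} = 19,  b_{19} = 6,  b_{20} = 2,  b_{21} = 8,  b_{22} = 10,  b_{23} = 18,  b_{24} = 5,  b_{25} = 0,  b_{26} = 5,  b_{27} = 5,  b_{28} = 10,  b_{29} = 15,  b_{30} = 2,  b_{31} = 17,  b_{32} = 19,  b_{33} = 13,  b_{34} = 9,  b_{35} = 22,  b_{36} = 8,  b_{37} = 7,  b_{38} = 15,  b_{39} = 22,  b_{40} = 14,  b_{41} = 13,  b_{42} = 4,  b_{43} = 17,  b_{44} = 21,  b_{45} = 15,  b_{46} = 13,  b_{47} = 5,  b_{48} = 18,  b_{49} = 0,  b_{50} = 18.
Since (b_{49}, b_{50}) = (b_1, b_2) = (0, 18) (two consecutive terms determine the rest), the sequence is periodic with period 48.
(495 - 1) mod 48 = 14, so b_{495} = b_{15} = 1.

1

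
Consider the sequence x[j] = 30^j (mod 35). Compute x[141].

We have x[1] = 30,  x[2] = 25,  x[3] = 15,  x[4] = 30.
Since x[4] = x[1] = 30, the sequence is periodic with period 3.
So x[141] = x[1 + ((141-1) mod 3)] = x[3] = 15.

15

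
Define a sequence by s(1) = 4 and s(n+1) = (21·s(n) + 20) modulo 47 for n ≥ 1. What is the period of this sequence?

Computing terms: s(1) = 4; s(2) = 10; s(3) = 42; s(4) = 9; s(5) = 21; s(6) = 38; s(7) = 19; s(8) = 43; s(9) = 30; s(10) = 39; s(11) = 40; s(12) = 14; s(13) = 32; s(14) = 34; s(15) = 29; s(16) = 18; s(17) = 22; s(18) = 12; s(19) = 37; s(20) = 45; s(21) = 25; s(22) = 28; s(23) = 44; s(24) = 4.
The sequence repeats with period 23.

23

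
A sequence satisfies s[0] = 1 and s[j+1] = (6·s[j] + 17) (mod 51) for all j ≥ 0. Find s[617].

11

We have s[0] = 1, s[1] = 23, s[2] = 2, s[3] = 29, s[4] = 38, s[5] = 41, s[6] = 8, s[7] = 14, s[8] = 50, s[9] = 11, s[10] = 32, s[11] = 5, s[12] = 47, s[13] = 44, s[14] = 26, s[15] = 20, s[16] = 35, s[17] = 23.
Since s[17] = s[1] = 23, the sequence is eventually periodic: after a pre-period of length 1 it cycles with period 16.
For j ≥ 1, s[j] depends only on (j - 1) mod 16. (617 - 1) mod 16 = 8, so s[617] = s[9] = 11.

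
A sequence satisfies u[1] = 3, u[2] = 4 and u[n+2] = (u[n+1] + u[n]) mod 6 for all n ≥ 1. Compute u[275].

4

We have u[1] = 3, u[2] = 4, u[3] = 1, u[4] = 5, u[5] = 0, u[6] = 5, u[7] = 5, u[8] = 4, u[9] = 3, u[10] = 1, u[11] = 4, u[12] = 5, u[13] = 3, u[14] = 2, u[15] = 5, u[16] = 1, u[17] = 0, u[18] = 1, u[19] = 1, u[20] = 2, u[21] = 3, u[22] = 5, u[23] = 2, u[24] = 1, u[25] = 3, u[26] = 4.
Since (u[25], u[26]) = (u[1], u[2]) = (3, 4) (two consecutive terms determine the rest), the sequence is periodic with period 24.
So u[275] = u[1 + ((275-1) mod 24)] = u[11] = 4.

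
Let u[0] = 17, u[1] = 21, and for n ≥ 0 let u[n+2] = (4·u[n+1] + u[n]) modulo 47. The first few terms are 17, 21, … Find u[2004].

32

Listing terms: u[0] = 17, u[1] = 21, u[2] = 7, u[3] = 2, u[4] = 15, u[5] = 15, u[6] = 28, u[7] = 33, u[8] = 19, u[9] = 15, u[10] = 32, u[11] = 2, u[12] = 40, u[13] = 21, u[14] = 30, u[15] = 0, u[16] = 30, u[17] = 26, u[18] = 40, u[19] = 45, u[20] = 32, u[21] = 32, u[22] = 19, u[23] = 14, u[24] = 28, u[25] = 32, u[26] = 15, u[27] = 45, u[28] = 7, u[29] = 26, u[30] = 17, u[31] = 0, u[32] = 17, u[33] = 21.
The sequence repeats with period 32.
So u[2004] = u[0 + ((2004-0) mod 32)] = u[20] = 32.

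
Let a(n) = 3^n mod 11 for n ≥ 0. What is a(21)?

We have a(0) = 1, a(1) = 3, a(2) = 9, a(3) = 5, a(4) = 4, a(5) = 1.
The sequence repeats with period 5.
So a(21) = a(0 + ((21-0) mod 5)) = a(1) = 3.

3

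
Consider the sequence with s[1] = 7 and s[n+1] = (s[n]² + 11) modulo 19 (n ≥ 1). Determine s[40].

s[1] = 7,  s[2] = 3,  s[3] = 1,  s[4] = 12,  s[5] = 3.
Since s[5] = s[2] = 3, the sequence is eventually periodic: after a pre-period of length 1 it cycles with period 3.
For n ≥ 2, s[n] depends only on (n - 2) mod 3. (40 - 2) mod 3 = 2, so s[40] = s[4] = 12.

12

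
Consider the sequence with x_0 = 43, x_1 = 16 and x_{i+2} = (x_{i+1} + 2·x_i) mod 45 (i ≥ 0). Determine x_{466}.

17

Computing terms: x_0 = 43,  x_1 = 16,  x_2 = 12,  x_3 = 44,  x_4 = 23,  x_5 = 21,  x_6 = 22,  x_7 = 19,  x_8 = 18,  x_9 = 11,  x_{10} = 2,  x_{11} = 24,  x_{12} = 28,  x_{13} = 31,  x_{14} = 42,  x_{15} = 14,  x_{16} = 8,  x_{17} = 36,  x_{18} = 7,  x_{19} = 34,  x_{20} = 3,  x_{21} = 26,  x_{22} = 32,  x_{23} = 39,  x_{24} = 13,  x_{25} = 1,  x_{26} = 27,  x_{27} = 29,  x_{28} = 38,  x_{29} = 6,  x_{30} = 37,  x_{31} = 4,  x_{32} = 33,  x_{33} = 41,  x_{34} = 17,  x_{35} = 9,  x_{36} = 43,  x_{37} = 16.
The sequence repeats with period 36.
(466 - 0) mod 36 = 34, so x_{466} = x_{34} = 17.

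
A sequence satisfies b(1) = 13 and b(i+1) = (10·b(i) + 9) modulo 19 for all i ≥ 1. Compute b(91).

Listing terms: b(1) = 13,  b(2) = 6,  b(3) = 12,  b(4) = 15,  b(5) = 7,  b(6) = 3,  b(7) = 1,  b(8) = 0,  b(9) = 9,  b(10) = 4,  b(11) = 11,  b(12) = 5,  b(13) = 2,  b(14) = 10,  b(15) = 14,  b(16) = 16,  b(17) = 17,  b(18) = 8,  b(19) = 13.
Since b(19) = b(1) = 13, the sequence is periodic with period 18.
(91 - 1) mod 18 = 0, so b(91) = b(1) = 13.

13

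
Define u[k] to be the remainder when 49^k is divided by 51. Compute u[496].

Listing terms: u[0] = 1,  u[1] = 49,  u[2] = 4,  u[3] = 43,  u[4] = 16,  u[5] = 19,  u[6] = 13,  u[7] = 25,  u[8] = 1.
Since u[8] = u[0] = 1, the sequence is periodic with period 8.
(496 - 0) mod 8 = 0, so u[496] = u[0] = 1.

1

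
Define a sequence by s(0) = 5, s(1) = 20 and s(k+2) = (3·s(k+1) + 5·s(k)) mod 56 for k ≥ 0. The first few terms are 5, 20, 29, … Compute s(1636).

s(0) = 5; s(1) = 20; s(2) = 29; s(3) = 19; s(4) = 34; s(5) = 29; s(6) = 33; s(7) = 20; s(8) = 1; s(9) = 47; s(10) = 34; s(11) = 1; s(12) = 5; s(13) = 20.
Since (s(12), s(13)) = (s(0), s(1)) = (5, 20) (two consecutive terms determine the rest), the sequence is periodic with period 12.
So s(1636) = s(0 + ((1636-0) mod 12)) = s(4) = 34.

34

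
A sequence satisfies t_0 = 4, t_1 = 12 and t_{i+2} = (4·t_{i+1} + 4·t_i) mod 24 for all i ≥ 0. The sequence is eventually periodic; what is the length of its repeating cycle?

We have t_0 = 4; t_1 = 12; t_2 = 16; t_3 = 16; t_4 = 8; t_5 = 0; t_6 = 8; t_7 = 8; t_8 = 16; t_9 = 0; t_{10} = 16; t_{11} = 16.
Since (t_{10}, t_{11}) = (t_2, t_3) = (16, 16) (two consecutive terms determine the rest), the sequence is eventually periodic: after a pre-period of length 2 it cycles with period 8.

8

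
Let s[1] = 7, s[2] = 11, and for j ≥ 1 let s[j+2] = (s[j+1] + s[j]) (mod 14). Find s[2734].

1

Listing terms: s[1] = 7; s[2] = 11; s[3] = 4; s[4] = 1; s[5] = 5; s[6] = 6; s[7] = 11; s[8] = 3; s[9] = 0; s[10] = 3; s[11] = 3; s[12] = 6; s[13] = 9; s[14] = 1; s[15] = 10; s[16] = 11; s[17] = 7; s[18] = 4; s[19] = 11; s[20] = 1; s[21] = 12; s[22] = 13; s[23] = 11; s[24] = 10; s[25] = 7; s[26] = 3; s[27] = 10; s[28] = 13; s[29] = 9; s[30] = 8; s[31] = 3; s[32] = 11; s[33] = 0; s[34] = 11; s[35] = 11; s[36] = 8; s[37] = 5; s[38] = 13; s[39] = 4; s[40] = 3; s[41] = 7; s[42] = 10; s[43] = 3; s[44] = 13; s[45] = 2; s[46] = 1; s[47] = 3; s[48] = 4; s[49] = 7; s[50] = 11.
The sequence repeats with period 48.
(2734 - 1) mod 48 = 45, so s[2734] = s[46] = 1.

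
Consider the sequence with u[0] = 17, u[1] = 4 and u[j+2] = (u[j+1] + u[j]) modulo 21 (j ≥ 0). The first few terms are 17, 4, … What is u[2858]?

We have u[0] = 17, u[1] = 4, u[2] = 0, u[3] = 4, u[4] = 4, u[5] = 8, u[6] = 12, u[7] = 20, u[8] = 11, u[9] = 10, u[10] = 0, u[11] = 10, u[12] = 10, u[13] = 20, u[14] = 9, u[15] = 8, u[16] = 17, u[17] = 4.
Since (u[16], u[17]) = (u[0], u[1]) = (17, 4) (two consecutive terms determine the rest), the sequence is periodic with period 16.
(2858 - 0) mod 16 = 10, so u[2858] = u[10] = 0.

0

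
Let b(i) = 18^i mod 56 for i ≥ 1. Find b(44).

Listing terms: b(1) = 18,  b(2) = 44,  b(3) = 8,  b(4) = 32,  b(5) = 16,  b(6) = 8.
Since b(6) = b(3) = 8, the sequence is eventually periodic: after a pre-period of length 2 it cycles with period 3.
For i ≥ 3, b(i) depends only on (i - 3) mod 3. (44 - 3) mod 3 = 2, so b(44) = b(5) = 16.

16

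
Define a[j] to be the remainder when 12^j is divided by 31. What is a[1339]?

3

Listing terms: a[0] = 1,  a[1] = 12,  a[2] = 20,  a[3] = 23,  a[4] = 28,  a[5] = 26,  a[6] = 2,  a[7] = 24,  a[8] = 9,  a[9] = 15,  a[10] = 25,  a[11] = 21,  a[12] = 4,  a[13] = 17,  a[14] = 18,  a[15] = 30,  a[16] = 19,  a[17] = 11,  a[18] = 8,  a[19] = 3,  a[20] = 5,  a[21] = 29,  a[22] = 7,  a[23] = 22,  a[24] = 16,  a[25] = 6,  a[26] = 10,  a[27] = 27,  a[28] = 14,  a[29] = 13,  a[30] = 1.
Since a[30] = a[0] = 1, the sequence is periodic with period 30.
(1339 - 0) mod 30 = 19, so a[1339] = a[19] = 3.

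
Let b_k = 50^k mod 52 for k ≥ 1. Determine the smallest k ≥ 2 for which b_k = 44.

3

Listing terms: b_1 = 50,  b_2 = 4,  b_3 = 44,  b_4 = 16,  b_5 = 20,  b_6 = 12,  b_7 = 28,  b_8 = 48,  b_9 = 8,  b_{10} = 36,  b_{11} = 32,  b_{12} = 40,  b_{13} = 24,  b_{14} = 4.
Since b_{14} = b_2 = 4, the sequence is eventually periodic: after a pre-period of length 1 it cycles with period 12.
The value 44 first appears (with k ≥ 2) at b_3.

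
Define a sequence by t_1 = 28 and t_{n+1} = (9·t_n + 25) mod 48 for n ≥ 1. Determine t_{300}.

We have t_1 = 28, t_2 = 37, t_3 = 22, t_4 = 31, t_5 = 16, t_6 = 25, t_7 = 10, t_8 = 19, t_9 = 4, t_{10} = 13, t_{11} = 46, t_{12} = 7, t_{13} = 40, t_{14} = 1, t_{15} = 34, t_{16} = 43, t_{17} = 28.
The sequence repeats with period 16.
(300 - 1) mod 16 = 11, so t_{300} = t_{12} = 7.

7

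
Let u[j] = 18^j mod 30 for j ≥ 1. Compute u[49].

18

Listing terms: u[1] = 18, u[2] = 24, u[3] = 12, u[4] = 6, u[5] = 18.
Since u[5] = u[1] = 18, the sequence is periodic with period 4.
So u[49] = u[1 + ((49-1) mod 4)] = u[1] = 18.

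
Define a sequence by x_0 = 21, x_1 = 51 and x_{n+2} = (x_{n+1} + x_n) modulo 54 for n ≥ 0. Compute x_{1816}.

21

We have x_0 = 21,  x_1 = 51,  x_2 = 18,  x_3 = 15,  x_4 = 33,  x_5 = 48,  x_6 = 27,  x_7 = 21,  x_8 = 48,  x_9 = 15,  x_{10} = 9,  x_{11} = 24,  x_{12} = 33,  x_{13} = 3,  x_{14} = 36,  x_{15} = 39,  x_{16} = 21,  x_{17} = 6,  x_{18} = 27,  x_{19} = 33,  x_{20} = 6,  x_{21} = 39,  x_{22} = 45,  x_{23} = 30,  x_{24} = 21,  x_{25} = 51.
The sequence repeats with period 24.
So x_{1816} = x_{0 + ((1816-0) mod 24)} = x_{16} = 21.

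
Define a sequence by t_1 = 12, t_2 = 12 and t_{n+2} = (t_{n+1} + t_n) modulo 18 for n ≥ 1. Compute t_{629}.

6

Computing terms: t_1 = 12, t_2 = 12, t_3 = 6, t_4 = 0, t_5 = 6, t_6 = 6, t_7 = 12, t_8 = 0, t_9 = 12, t_{10} = 12.
Since (t_9, t_{10}) = (t_1, t_2) = (12, 12) (two consecutive terms determine the rest), the sequence is periodic with period 8.
(629 - 1) mod 8 = 4, so t_{629} = t_5 = 6.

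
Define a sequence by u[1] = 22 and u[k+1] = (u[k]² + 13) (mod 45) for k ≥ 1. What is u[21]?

17

u[1] = 22,  u[2] = 2,  u[3] = 17,  u[4] = 32,  u[5] = 2.
Since u[5] = u[2] = 2, the sequence is eventually periodic: after a pre-period of length 1 it cycles with period 3.
For k ≥ 2, u[k] depends only on (k - 2) mod 3. (21 - 2) mod 3 = 1, so u[21] = u[3] = 17.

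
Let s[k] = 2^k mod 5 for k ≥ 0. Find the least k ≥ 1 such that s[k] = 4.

s[0] = 1; s[1] = 2; s[2] = 4; s[3] = 3; s[4] = 1.
The sequence repeats with period 4.
The value 4 first appears (with k ≥ 1) at s[2].

2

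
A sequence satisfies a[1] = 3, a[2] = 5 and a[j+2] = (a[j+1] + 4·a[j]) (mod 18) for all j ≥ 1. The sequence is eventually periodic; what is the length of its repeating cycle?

24

a[1] = 3,  a[2] = 5,  a[3] = 17,  a[4] = 1,  a[5] = 15,  a[6] = 1,  a[7] = 7,  a[8] = 11,  a[9] = 3,  a[10] = 11,  a[11] = 5,  a[12] = 13,  a[13] = 15,  a[14] = 13,  a[15] = 1,  a[16] = 17,  a[17] = 3,  a[18] = 17,  a[19] = 11,  a[20] = 7,  a[21] = 15,  a[22] = 7,  a[23] = 13,  a[24] = 5,  a[25] = 3,  a[26] = 5.
The sequence repeats with period 24.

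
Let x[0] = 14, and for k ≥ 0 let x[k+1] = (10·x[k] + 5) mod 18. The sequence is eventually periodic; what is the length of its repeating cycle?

9

x[0] = 14; x[1] = 1; x[2] = 15; x[3] = 11; x[4] = 7; x[5] = 3; x[6] = 17; x[7] = 13; x[8] = 9; x[9] = 5; x[10] = 1.
Since x[10] = x[1] = 1, the sequence is eventually periodic: after a pre-period of length 1 it cycles with period 9.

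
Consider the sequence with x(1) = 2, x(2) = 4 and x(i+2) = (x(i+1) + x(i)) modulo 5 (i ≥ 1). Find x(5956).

Computing terms: x(1) = 2; x(2) = 4; x(3) = 1; x(4) = 0; x(5) = 1; x(6) = 1; x(7) = 2; x(8) = 3; x(9) = 0; x(10) = 3; x(11) = 3; x(12) = 1; x(13) = 4; x(14) = 0; x(15) = 4; x(16) = 4; x(17) = 3; x(18) = 2; x(19) = 0; x(20) = 2; x(21) = 2; x(22) = 4.
Since (x(21), x(22)) = (x(1), x(2)) = (2, 4) (two consecutive terms determine the rest), the sequence is periodic with period 20.
(5956 - 1) mod 20 = 15, so x(5956) = x(16) = 4.

4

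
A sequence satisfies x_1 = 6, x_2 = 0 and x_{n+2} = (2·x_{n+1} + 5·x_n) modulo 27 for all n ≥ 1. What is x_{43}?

6

Listing terms: x_1 = 6, x_2 = 0, x_3 = 3, x_4 = 6, x_5 = 0.
Since (x_4, x_5) = (x_1, x_2) = (6, 0) (two consecutive terms determine the rest), the sequence is periodic with period 3.
(43 - 1) mod 3 = 0, so x_{43} = x_1 = 6.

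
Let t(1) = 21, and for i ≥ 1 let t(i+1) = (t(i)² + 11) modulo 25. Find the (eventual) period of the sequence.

Computing terms: t(1) = 21,  t(2) = 2,  t(3) = 15,  t(4) = 11,  t(5) = 7,  t(6) = 10,  t(7) = 11.
Since t(7) = t(4) = 11, the sequence is eventually periodic: after a pre-period of length 3 it cycles with period 3.

3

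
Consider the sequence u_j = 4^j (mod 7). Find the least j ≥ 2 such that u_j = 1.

3

u_1 = 4; u_2 = 2; u_3 = 1; u_4 = 4.
The sequence repeats with period 3.
The value 1 first appears (with j ≥ 2) at u_3.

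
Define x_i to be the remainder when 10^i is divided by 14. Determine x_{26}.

Computing terms: x_0 = 1, x_1 = 10, x_2 = 2, x_3 = 6, x_4 = 4, x_5 = 12, x_6 = 8, x_7 = 10.
Since x_7 = x_1 = 10, the sequence is eventually periodic: after a pre-period of length 1 it cycles with period 6.
For i ≥ 1, x_i depends only on (i - 1) mod 6. (26 - 1) mod 6 = 1, so x_{26} = x_2 = 2.

2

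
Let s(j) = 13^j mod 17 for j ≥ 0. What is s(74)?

Listing terms: s(0) = 1; s(1) = 13; s(2) = 16; s(3) = 4; s(4) = 1.
Since s(4) = s(0) = 1, the sequence is periodic with period 4.
(74 - 0) mod 4 = 2, so s(74) = s(2) = 16.

16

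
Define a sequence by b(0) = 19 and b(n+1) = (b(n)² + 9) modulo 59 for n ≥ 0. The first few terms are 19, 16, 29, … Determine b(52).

We have b(0) = 19,  b(1) = 16,  b(2) = 29,  b(3) = 24,  b(4) = 54,  b(5) = 34,  b(6) = 44,  b(7) = 57,  b(8) = 13,  b(9) = 1,  b(10) = 10,  b(11) = 50,  b(12) = 31,  b(13) = 26,  b(14) = 36,  b(15) = 7,  b(16) = 58,  b(17) = 10.
Since b(17) = b(10) = 10, the sequence is eventually periodic: after a pre-period of length 10 it cycles with period 7.
For n ≥ 10, b(n) depends only on (n - 10) mod 7. (52 - 10) mod 7 = 0, so b(52) = b(10) = 10.

10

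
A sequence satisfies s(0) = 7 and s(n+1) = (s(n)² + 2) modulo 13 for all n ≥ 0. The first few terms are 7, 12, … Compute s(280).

6

s(0) = 7, s(1) = 12, s(2) = 3, s(3) = 11, s(4) = 6, s(5) = 12.
Since s(5) = s(1) = 12, the sequence is eventually periodic: after a pre-period of length 1 it cycles with period 4.
For n ≥ 1, s(n) depends only on (n - 1) mod 4. (280 - 1) mod 4 = 3, so s(280) = s(4) = 6.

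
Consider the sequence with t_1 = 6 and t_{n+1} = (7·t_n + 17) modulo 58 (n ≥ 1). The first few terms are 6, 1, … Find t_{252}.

We have t_1 = 6,  t_2 = 1,  t_3 = 24,  t_4 = 11,  t_5 = 36,  t_6 = 37,  t_7 = 44,  t_8 = 35,  t_9 = 30,  t_{10} = 53,  t_{11} = 40,  t_{12} = 7,  t_{13} = 8,  t_{14} = 15,  t_{15} = 6.
Since t_{15} = t_1 = 6, the sequence is periodic with period 14.
(252 - 1) mod 14 = 13, so t_{252} = t_{14} = 15.

15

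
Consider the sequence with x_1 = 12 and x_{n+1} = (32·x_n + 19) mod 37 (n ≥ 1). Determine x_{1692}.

Listing terms: x_1 = 12,  x_2 = 33,  x_3 = 2,  x_4 = 9,  x_5 = 11,  x_6 = 1,  x_7 = 14,  x_8 = 23,  x_9 = 15,  x_{10} = 18,  x_{11} = 3,  x_{12} = 4,  x_{13} = 36,  x_{14} = 24,  x_{15} = 10,  x_{16} = 6,  x_{17} = 26,  x_{18} = 0,  x_{19} = 19,  x_{20} = 35,  x_{21} = 29,  x_{22} = 22,  x_{23} = 20,  x_{24} = 30,  x_{25} = 17,  x_{26} = 8,  x_{27} = 16,  x_{28} = 13,  x_{29} = 28,  x_{30} = 27,  x_{31} = 32,  x_{32} = 7,  x_{33} = 21,  x_{34} = 25,  x_{35} = 5,  x_{36} = 31,  x_{37} = 12.
The sequence repeats with period 36.
So x_{1692} = x_{1 + ((1692-1) mod 36)} = x_{36} = 31.

31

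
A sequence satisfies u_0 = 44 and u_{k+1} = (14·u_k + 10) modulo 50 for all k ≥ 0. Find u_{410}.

44

Computing terms: u_0 = 44, u_1 = 26, u_2 = 24, u_3 = 46, u_4 = 4, u_5 = 16, u_6 = 34, u_7 = 36, u_8 = 14, u_9 = 6, u_{10} = 44.
Since u_{10} = u_0 = 44, the sequence is periodic with period 10.
So u_{410} = u_{0 + ((410-0) mod 10)} = u_0 = 44.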